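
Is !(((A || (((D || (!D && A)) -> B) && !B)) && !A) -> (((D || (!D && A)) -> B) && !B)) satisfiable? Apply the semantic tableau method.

Unsatisfiable

Initial set: {T !(((A || (((D || (!D && A)) -> B) && !B)) && !A) -> (((D || (!D && A)) -> B) && !B))}.
T !(((A || (((D || (!D && A)) -> B) && !B)) && !A) -> (((D || (!D && A)) -> B) && !B)): α-rule — add T ((A || (((D || (!D && A)) -> B) && !B)) && !A), F (((D || (!D && A)) -> B) && !B).
T ((A || (((D || (!D && A)) -> B) && !B)) && !A): α-rule — add T (A || (((D || (!D && A)) -> B) && !B)), T !A.
F (((D || (!D && A)) -> B) && !B): β-rule — branch into F ((D || (!D && A)) -> B)  //  F !B.
  branch 1 (add F ((D || (!D && A)) -> B)):
    F ((D || (!D && A)) -> B): α-rule — add T (D || (!D && A)), F B.
    T (A || (((D || (!D && A)) -> B) && !B)): β-rule — branch into T A  //  T (((D || (!D && A)) -> B) && !B).
      branch 1.1 (add T A):
        × closes — contains both A and !A.
      branch 1.2 (add T (((D || (!D && A)) -> B) && !B)):
        T (((D || (!D && A)) -> B) && !B): α-rule — add T ((D || (!D && A)) -> B), T !B.
        T (D || (!D && A)): β-rule — branch into T D  //  T (!D && A).
          branch 1.2.1 (add T D):
            T ((D || (!D && A)) -> B): β-rule — branch into F (D || (!D && A))  //  T B.
              branch 1.2.1.1 (add F (D || (!D && A))):
                F (D || (!D && A)): α-rule — add F D, F (!D && A).
                × closes — contains both D and !D.
              branch 1.2.1.2 (add T B):
                × closes — contains both B and !B.
          branch 1.2.2 (add T (!D && A)):
            T (!D && A): α-rule — add T !D, T A.
            × closes — contains both A and !A.
  branch 2 (add F !B):
    T (A || (((D || (!D && A)) -> B) && !B)): β-rule — branch into T A  //  T (((D || (!D && A)) -> B) && !B).
      branch 2.1 (add T A):
        × closes — contains both A and !A.
      branch 2.2 (add T (((D || (!D && A)) -> B) && !B)):
        T (((D || (!D && A)) -> B) && !B): α-rule — add T ((D || (!D && A)) -> B), T !B.
        × closes — contains both B and !B.
All 6 branches close.
Every branch closed; the formula is unsatisfiable.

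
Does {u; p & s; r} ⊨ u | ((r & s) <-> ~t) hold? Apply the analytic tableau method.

Initial set: {u; (p & s); r; ~(u | ((r & s) <-> ~t))}.
(p & s): α-rule — add p, s.
~(u | ((r & s) <-> ~t)): α-rule — add ~u, ~((r & s) <-> ~t).
× closes — contains both u and ~u.
All 1 branch closes.
Every branch closed, so the premises entail the conclusion.

Yes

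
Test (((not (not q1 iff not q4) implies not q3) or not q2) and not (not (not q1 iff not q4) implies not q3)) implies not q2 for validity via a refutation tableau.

Assume the negation and expand:
Initial set: {not ((((not (not q1 iff not q4) implies not q3) or not q2) and not (not (not q1 iff not q4) implies not q3)) implies not q2)}.
not ((((not (not q1 iff not q4) implies not q3) or not q2) and not (not (not q1 iff not q4) implies not q3)) implies not q2): α-rule — add (((not (not q1 iff not q4) implies not q3) or not q2) and not (not (not q1 iff not q4) implies not q3)), not not q2.
(((not (not q1 iff not q4) implies not q3) or not q2) and not (not (not q1 iff not q4) implies not q3)): α-rule — add ((not (not q1 iff not q4) implies not q3) or not q2), not (not (not q1 iff not q4) implies not q3).
not (not (not q1 iff not q4) implies not q3): α-rule — add not (not q1 iff not q4), not not q3.
((not (not q1 iff not q4) implies not q3) or not q2): β-rule — branch into (not (not q1 iff not q4) implies not q3)  //  not q2.
  branch 1 (add (not (not q1 iff not q4) implies not q3)):
    not (not q1 iff not q4): β-rule — branch into not q1, not not q4  //  not not q1, not q4.
      branch 1.1 (add not q1, not not q4):
        (not (not q1 iff not q4) implies not q3): β-rule — branch into not not (not q1 iff not q4)  //  not q3.
          branch 1.1.1 (add not not (not q1 iff not q4)):
            not not (not q1 iff not q4): β-rule — branch into not q1, not q4  //  not not q1, not not q4.
              branch 1.1.1.1 (add not q1, not q4):
                × closes — contains both q4 and not q4.
              branch 1.1.1.2 (add not not q1, not not q4):
                × closes — contains both q1 and not q1.
          branch 1.1.2 (add not q3):
            × closes — contains both q3 and not q3.
      branch 1.2 (add not not q1, not q4):
        (not (not q1 iff not q4) implies not q3): β-rule — branch into not not (not q1 iff not q4)  //  not q3.
          branch 1.2.1 (add not not (not q1 iff not q4)):
            not not (not q1 iff not q4): β-rule — branch into not q1, not q4  //  not not q1, not not q4.
              branch 1.2.1.1 (add not q1, not q4):
                × closes — contains both q1 and not q1.
              branch 1.2.1.2 (add not not q1, not not q4):
                × closes — contains both q4 and not q4.
          branch 1.2.2 (add not q3):
            × closes — contains both q3 and not q3.
  branch 2 (add not q2):
    × closes — contains both q2 and not q2.
All 7 branches close.
Every branch closed, so the negation is unsatisfiable and the formula is valid.

Valid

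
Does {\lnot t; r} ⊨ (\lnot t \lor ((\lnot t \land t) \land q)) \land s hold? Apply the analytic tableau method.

Initial set: {\lnot t; r; \lnot ((\lnot t \lor ((\lnot t \land t) \land q)) \land s)}.
\lnot ((\lnot t \lor ((\lnot t \land t) \land q)) \land s): β-rule — branch into \lnot (\lnot t \lor ((\lnot t \land t) \land q))  //  \lnot s.
  branch 1 (add \lnot (\lnot t \lor ((\lnot t \land t) \land q))):
    \lnot (\lnot t \lor ((\lnot t \land t) \land q)): α-rule — add \lnot \lnot t, \lnot ((\lnot t \land t) \land q).
    × closes — contains both t and \lnot t.
  branch 2 (add \lnot s):
    ○ open, literals {r=T, s=F, t=F}.
1 branch closed, 1 open.
An open branch gives a countermodel: r=T, s=F, t=F (unmentioned atoms arbitrary); the premises hold there but the conclusion fails.

No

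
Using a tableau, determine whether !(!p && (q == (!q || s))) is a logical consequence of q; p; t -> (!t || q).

Initial set: {q; p; (t -> (!t || q)); !!(!p && (q == (!q || s)))}.
!!(!p && (q == (!q || s))): α-rule — add !p, (q == (!q || s)).
× closes — contains both p and !p.
All 1 branch closes.
Every branch closed, so the premises entail the conclusion.

Yes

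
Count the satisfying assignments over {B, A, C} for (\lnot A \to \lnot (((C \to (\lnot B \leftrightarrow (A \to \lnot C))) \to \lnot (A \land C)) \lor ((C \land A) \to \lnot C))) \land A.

Initial set: {((\lnot A \to \lnot (((C \to (\lnot B \leftrightarrow (A \to \lnot C))) \to \lnot (A \land C)) \lor ((C \land A) \to \lnot C))) \land A)}.
((\lnot A \to \lnot (((C \to (\lnot B \leftrightarrow (A \to \lnot C))) \to \lnot (A \land C)) \lor ((C \land A) \to \lnot C))) \land A): α-rule — add (\lnot A \to \lnot (((C \to (\lnot B \leftrightarrow (A \to \lnot C))) \to \lnot (A \land C)) \lor ((C \land A) \to \lnot C))), A.
(\lnot A \to \lnot (((C \to (\lnot B \leftrightarrow (A \to \lnot C))) \to \lnot (A \land C)) \lor ((C \land A) \to \lnot C))): β-rule — branch into \lnot \lnot A  //  \lnot (((C \to (\lnot B \leftrightarrow (A \to \lnot C))) \to \lnot (A \land C)) \lor ((C \land A) \to \lnot C)).
  branch 1 (add \lnot \lnot A):
    ○ open, literals {A=T}.
  branch 2 (add \lnot (((C \to (\lnot B \leftrightarrow (A \to \lnot C))) \to \lnot (A \land C)) \lor ((C \land A) \to \lnot C))):
    \lnot (((C \to (\lnot B \leftrightarrow (A \to \lnot C))) \to \lnot (A \land C)) \lor ((C \land A) \to \lnot C)): α-rule — add \lnot ((C \to (\lnot B \leftrightarrow (A \to \lnot C))) \to \lnot (A \land C)), \lnot ((C \land A) \to \lnot C).
    \lnot ((C \to (\lnot B \leftrightarrow (A \to \lnot C))) \to \lnot (A \land C)): α-rule — add (C \to (\lnot B \leftrightarrow (A \to \lnot C))), \lnot \lnot (A \land C).
    \lnot ((C \land A) \to \lnot C): α-rule — add (C \land A), \lnot \lnot C.
    \lnot \lnot (A \land C): α-rule — add A, C.
    (C \land A): α-rule — add C, A.
    (C \to (\lnot B \leftrightarrow (A \to \lnot C))): β-rule — branch into \lnot C  //  (\lnot B \leftrightarrow (A \to \lnot C)).
      branch 2.1 (add \lnot C):
        × closes — contains both C and \lnot C.
      branch 2.2 (add (\lnot B \leftrightarrow (A \to \lnot C))):
        (\lnot B \leftrightarrow (A \to \lnot C)): β-rule — branch into \lnot B, (A \to \lnot C)  //  \lnot \lnot B, \lnot (A \to \lnot C).
          branch 2.2.1 (add \lnot B, (A \to \lnot C)):
            (A \to \lnot C): β-rule — branch into \lnot A  //  \lnot C.
              branch 2.2.1.1 (add \lnot A):
                × closes — contains both A and \lnot A.
              branch 2.2.1.2 (add \lnot C):
                × closes — contains both C and \lnot C.
          branch 2.2.2 (add \lnot \lnot B, \lnot (A \to \lnot C)):
            \lnot (A \to \lnot C): α-rule — add A, \lnot \lnot C.
            ○ open, literals {A=T, B=T, C=T}.
3 branches closed, 2 open.
Each open branch fixes some atoms; the unmentioned ones are free. Counting distinct full assignments: branch {A=T} (B, C) contributes 4 new; branch {A=T, B=T, C=T} (none free) contributes 0 new. Total: 4.

4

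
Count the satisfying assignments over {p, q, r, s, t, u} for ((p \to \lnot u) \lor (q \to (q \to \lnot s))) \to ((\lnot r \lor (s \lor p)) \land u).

Initial set: {T (((p \to \lnot u) \lor (q \to (q \to \lnot s))) \to ((\lnot r \lor (s \lor p)) \land u))}.
T (((p \to \lnot u) \lor (q \to (q \to \lnot s))) \to ((\lnot r \lor (s \lor p)) \land u)): β-rule — branch into F ((p \to \lnot u) \lor (q \to (q \to \lnot s)))  //  T ((\lnot r \lor (s \lor p)) \land u).
  branch 1 (add F ((p \to \lnot u) \lor (q \to (q \to \lnot s)))):
    F ((p \to \lnot u) \lor (q \to (q \to \lnot s))): α-rule — add F (p \to \lnot u), F (q \to (q \to \lnot s)).
    F (p \to \lnot u): α-rule — add T p, F \lnot u.
    F (q \to (q \to \lnot s)): α-rule — add T q, F (q \to \lnot s).
    F (q \to \lnot s): α-rule — add T q, F \lnot s.
    ○ open, literals {p=true, q=true, s=true, u=true}.
  branch 2 (add T ((\lnot r \lor (s \lor p)) \land u)):
    T ((\lnot r \lor (s \lor p)) \land u): α-rule — add T (\lnot r \lor (s \lor p)), T u.
    T (\lnot r \lor (s \lor p)): β-rule — branch into T \lnot r  //  T (s \lor p).
      branch 2.1 (add T \lnot r):
        ○ open, literals {r=false, u=true}.
      branch 2.2 (add T (s \lor p)):
        T (s \lor p): β-rule — branch into T s  //  T p.
          branch 2.2.1 (add T s):
            ○ open, literals {s=true, u=true}.
          branch 2.2.2 (add T p):
            ○ open, literals {p=true, u=true}.
0 branches closed, 4 open.
Each open branch fixes some atoms; the unmentioned ones are free. Counting distinct full assignments: branch {p=true, q=true, s=true, u=true} (r, t) contributes 4 new; branch {r=false, u=true} (p, q, s, t) contributes 14 new; branch {s=true, u=true} (p, q, r, t) contributes 6 new; branch {p=true, u=true} (q, r, s, t) contributes 4 new. Total: 28.

28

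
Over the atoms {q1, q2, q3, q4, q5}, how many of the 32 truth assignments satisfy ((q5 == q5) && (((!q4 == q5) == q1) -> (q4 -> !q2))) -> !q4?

Initial set: {(((q5 == q5) && (((!q4 == q5) == q1) -> (q4 -> !q2))) -> !q4)}.
(((q5 == q5) && (((!q4 == q5) == q1) -> (q4 -> !q2))) -> !q4): β-rule — branch into !((q5 == q5) && (((!q4 == q5) == q1) -> (q4 -> !q2)))  //  !q4.
  branch 1 (add !((q5 == q5) && (((!q4 == q5) == q1) -> (q4 -> !q2)))):
    !((q5 == q5) && (((!q4 == q5) == q1) -> (q4 -> !q2))): β-rule — branch into !(q5 == q5)  //  !(((!q4 == q5) == q1) -> (q4 -> !q2)).
      branch 1.1 (add !(q5 == q5)):
        !(q5 == q5): β-rule — branch into q5, !q5  //  !q5, q5.
          branch 1.1.1 (add q5, !q5):
            × closes — contains both q5 and !q5.
          branch 1.1.2 (add !q5, q5):
            × closes — contains both q5 and !q5.
      branch 1.2 (add !(((!q4 == q5) == q1) -> (q4 -> !q2))):
        !(((!q4 == q5) == q1) -> (q4 -> !q2)): α-rule — add ((!q4 == q5) == q1), !(q4 -> !q2).
        !(q4 -> !q2): α-rule — add q4, !!q2.
        ((!q4 == q5) == q1): β-rule — branch into (!q4 == q5), q1  //  !(!q4 == q5), !q1.
          branch 1.2.1 (add (!q4 == q5), q1):
            (!q4 == q5): β-rule — branch into !q4, q5  //  !!q4, !q5.
              branch 1.2.1.1 (add !q4, q5):
                × closes — contains both q4 and !q4.
              branch 1.2.1.2 (add !!q4, !q5):
                ○ open, literals {q1=1, q2=1, q4=1, q5=0}.
          branch 1.2.2 (add !(!q4 == q5), !q1):
            !(!q4 == q5): β-rule — branch into !q4, !q5  //  !!q4, q5.
              branch 1.2.2.1 (add !q4, !q5):
                × closes — contains both q4 and !q4.
              branch 1.2.2.2 (add !!q4, q5):
                ○ open, literals {q1=0, q2=1, q4=1, q5=1}.
  branch 2 (add !q4):
    ○ open, literals {q4=0}.
4 branches closed, 3 open.
Each open branch fixes some atoms; the unmentioned ones are free. Counting distinct full assignments: branch {q1=1, q2=1, q4=1, q5=0} (q3) contributes 2 new; branch {q1=0, q2=1, q4=1, q5=1} (q3) contributes 2 new; branch {q4=0} (q1, q2, q3, q5) contributes 16 new. Total: 20.

20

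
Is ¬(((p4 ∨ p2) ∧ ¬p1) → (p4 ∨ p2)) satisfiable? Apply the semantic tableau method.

Unsatisfiable

Initial set: {¬(((p4 ∨ p2) ∧ ¬p1) → (p4 ∨ p2))}.
¬(((p4 ∨ p2) ∧ ¬p1) → (p4 ∨ p2)): α-rule — add ((p4 ∨ p2) ∧ ¬p1), ¬(p4 ∨ p2).
((p4 ∨ p2) ∧ ¬p1): α-rule — add (p4 ∨ p2), ¬p1.
¬(p4 ∨ p2): α-rule — add ¬p4, ¬p2.
(p4 ∨ p2): β-rule — branch into p4  //  p2.
  branch 1 (add p4):
    × closes — contains both p4 and ¬p4.
  branch 2 (add p2):
    × closes — contains both p2 and ¬p2.
All 2 branches close.
Every branch closed; the formula is unsatisfiable.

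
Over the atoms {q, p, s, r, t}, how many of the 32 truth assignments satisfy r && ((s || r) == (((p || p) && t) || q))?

Initial set: {T (r && ((s || r) == (((p || p) && t) || q)))}.
T (r && ((s || r) == (((p || p) && t) || q))): α-rule — add T r, T ((s || r) == (((p || p) && t) || q)).
T ((s || r) == (((p || p) && t) || q)): β-rule — branch into T (s || r), T (((p || p) && t) || q)  //  F (s || r), F (((p || p) && t) || q).
  branch 1 (add T (s || r), T (((p || p) && t) || q)):
    T (s || r): β-rule — branch into T s  //  T r.
      branch 1.1 (add T s):
        T (((p || p) && t) || q): β-rule — branch into T ((p || p) && t)  //  T q.
          branch 1.1.1 (add T ((p || p) && t)):
            T ((p || p) && t): α-rule — add T (p || p), T t.
            T (p || p): β-rule — branch into T p  //  T p.
              branch 1.1.1.1 (add T p):
                ○ open, literals {p=true, r=true, s=true, t=true}.
              branch 1.1.1.2 (add T p):
                ○ open, literals {p=true, r=true, s=true, t=true}.
          branch 1.1.2 (add T q):
            ○ open, literals {q=true, r=true, s=true}.
      branch 1.2 (add T r):
        T (((p || p) && t) || q): β-rule — branch into T ((p || p) && t)  //  T q.
          branch 1.2.1 (add T ((p || p) && t)):
            T ((p || p) && t): α-rule — add T (p || p), T t.
            T (p || p): β-rule — branch into T p  //  T p.
              branch 1.2.1.1 (add T p):
                ○ open, literals {p=true, r=true, t=true}.
              branch 1.2.1.2 (add T p):
                ○ open, literals {p=true, r=true, t=true}.
          branch 1.2.2 (add T q):
            ○ open, literals {q=true, r=true}.
  branch 2 (add F (s || r), F (((p || p) && t) || q)):
    F (s || r): α-rule — add F s, F r.
    × closes — contains both r and !r.
1 branch closed, 6 open.
Each open branch fixes some atoms; the unmentioned ones are free. Counting distinct full assignments: branch {p=true, r=true, s=true, t=true} (q) contributes 2 new; branch {p=true, r=true, s=true, t=true} (q) contributes 0 new; branch {q=true, r=true, s=true} (p, t) contributes 3 new; branch {p=true, r=true, t=true} (q, s) contributes 2 new; branch {p=true, r=true, t=true} (q, s) contributes 0 new; branch {q=true, r=true} (p, s, t) contributes 3 new. Total: 10.

10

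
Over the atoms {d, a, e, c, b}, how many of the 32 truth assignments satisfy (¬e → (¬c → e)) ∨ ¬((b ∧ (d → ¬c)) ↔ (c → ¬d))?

28

Initial set: {((¬e → (¬c → e)) ∨ ¬((b ∧ (d → ¬c)) ↔ (c → ¬d)))}.
((¬e → (¬c → e)) ∨ ¬((b ∧ (d → ¬c)) ↔ (c → ¬d))): β-rule — branch into (¬e → (¬c → e))  //  ¬((b ∧ (d → ¬c)) ↔ (c → ¬d)).
  branch 1 (add (¬e → (¬c → e))):
    (¬e → (¬c → e)): β-rule — branch into ¬¬e  //  (¬c → e).
      branch 1.1 (add ¬¬e):
        ○ open, literals {e=true}.
      branch 1.2 (add (¬c → e)):
        (¬c → e): β-rule — branch into ¬¬c  //  e.
          branch 1.2.1 (add ¬¬c):
            ○ open, literals {c=true}.
          branch 1.2.2 (add e):
            ○ open, literals {e=true}.
  branch 2 (add ¬((b ∧ (d → ¬c)) ↔ (c → ¬d))):
    ¬((b ∧ (d → ¬c)) ↔ (c → ¬d)): β-rule — branch into (b ∧ (d → ¬c)), ¬(c → ¬d)  //  ¬(b ∧ (d → ¬c)), (c → ¬d).
      branch 2.1 (add (b ∧ (d → ¬c)), ¬(c → ¬d)):
        (b ∧ (d → ¬c)): α-rule — add b, (d → ¬c).
        ¬(c → ¬d): α-rule — add c, ¬¬d.
        (d → ¬c): β-rule — branch into ¬d  //  ¬c.
          branch 2.1.1 (add ¬d):
            × closes — contains both d and ¬d.
          branch 2.1.2 (add ¬c):
            × closes — contains both c and ¬c.
      branch 2.2 (add ¬(b ∧ (d → ¬c)), (c → ¬d)):
        ¬(b ∧ (d → ¬c)): β-rule — branch into ¬b  //  ¬(d → ¬c).
          branch 2.2.1 (add ¬b):
            (c → ¬d): β-rule — branch into ¬c  //  ¬d.
              branch 2.2.1.1 (add ¬c):
                ○ open, literals {b=false, c=false}.
              branch 2.2.1.2 (add ¬d):
                ○ open, literals {b=false, d=false}.
          branch 2.2.2 (add ¬(d → ¬c)):
            ¬(d → ¬c): α-rule — add d, ¬¬c.
            (c → ¬d): β-rule — branch into ¬c  //  ¬d.
              branch 2.2.2.1 (add ¬c):
                × closes — contains both c and ¬c.
              branch 2.2.2.2 (add ¬d):
                × closes — contains both d and ¬d.
4 branches closed, 5 open.
Each open branch fixes some atoms; the unmentioned ones are free. Counting distinct full assignments: branch {e=true} (d, a, c, b) contributes 16 new; branch {c=true} (d, a, e, b) contributes 8 new; branch {e=true} (d, a, c, b) contributes 0 new; branch {b=false, c=false} (d, a, e) contributes 4 new; branch {b=false, d=false} (a, e, c) contributes 0 new. Total: 28.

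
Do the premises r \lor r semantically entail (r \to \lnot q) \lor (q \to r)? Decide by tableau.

Initial set: {T (r \lor r); F ((r \to \lnot q) \lor (q \to r))}.
F ((r \to \lnot q) \lor (q \to r)): α-rule — add F (r \to \lnot q), F (q \to r).
F (r \to \lnot q): α-rule — add T r, F \lnot q.
F (q \to r): α-rule — add T q, F r.
× closes — contains both r and \lnot r.
All 1 branch closes.
Every branch closed, so the premises entail the conclusion.

Yes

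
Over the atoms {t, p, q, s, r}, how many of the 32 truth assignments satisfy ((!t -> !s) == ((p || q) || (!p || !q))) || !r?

Initial set: {(((!t -> !s) == ((p || q) || (!p || !q))) || !r)}.
(((!t -> !s) == ((p || q) || (!p || !q))) || !r): β-rule — branch into ((!t -> !s) == ((p || q) || (!p || !q)))  //  !r.
  branch 1 (add ((!t -> !s) == ((p || q) || (!p || !q)))):
    ((!t -> !s) == ((p || q) || (!p || !q))): β-rule — branch into (!t -> !s), ((p || q) || (!p || !q))  //  !(!t -> !s), !((p || q) || (!p || !q)).
      branch 1.1 (add (!t -> !s), ((p || q) || (!p || !q))):
        (!t -> !s): β-rule — branch into !!t  //  !s.
          branch 1.1.1 (add !!t):
            ((p || q) || (!p || !q)): β-rule — branch into (p || q)  //  (!p || !q).
              branch 1.1.1.1 (add (p || q)):
                (p || q): β-rule — branch into p  //  q.
                  branch 1.1.1.1.1 (add p):
                    ○ open, literals {p=T, t=T}.
                  branch 1.1.1.1.2 (add q):
                    ○ open, literals {q=T, t=T}.
              branch 1.1.1.2 (add (!p || !q)):
                (!p || !q): β-rule — branch into !p  //  !q.
                  branch 1.1.1.2.1 (add !p):
                    ○ open, literals {p=F, t=T}.
                  branch 1.1.1.2.2 (add !q):
                    ○ open, literals {q=F, t=T}.
          branch 1.1.2 (add !s):
            ((p || q) || (!p || !q)): β-rule — branch into (p || q)  //  (!p || !q).
              branch 1.1.2.1 (add (p || q)):
                (p || q): β-rule — branch into p  //  q.
                  branch 1.1.2.1.1 (add p):
                    ○ open, literals {p=T, s=F}.
                  branch 1.1.2.1.2 (add q):
                    ○ open, literals {q=T, s=F}.
              branch 1.1.2.2 (add (!p || !q)):
                (!p || !q): β-rule — branch into !p  //  !q.
                  branch 1.1.2.2.1 (add !p):
                    ○ open, literals {p=F, s=F}.
                  branch 1.1.2.2.2 (add !q):
                    ○ open, literals {q=F, s=F}.
      branch 1.2 (add !(!t -> !s), !((p || q) || (!p || !q))):
        !(!t -> !s): α-rule — add !t, !!s.
        !((p || q) || (!p || !q)): α-rule — add !(p || q), !(!p || !q).
        !(p || q): α-rule — add !p, !q.
        !(!p || !q): α-rule — add !!p, !!q.
        × closes — contains both p and !p.
  branch 2 (add !r):
    ○ open, literals {r=F}.
1 branch closed, 9 open.
Each open branch fixes some atoms; the unmentioned ones are free. Counting distinct full assignments: branch {p=T, t=T} (q, s, r) contributes 8 new; branch {q=T, t=T} (p, s, r) contributes 4 new; branch {p=F, t=T} (q, s, r) contributes 4 new; branch {q=F, t=T} (p, s, r) contributes 0 new; branch {p=T, s=F} (t, q, r) contributes 4 new; branch {q=T, s=F} (t, p, r) contributes 2 new; branch {p=F, s=F} (t, q, r) contributes 2 new; branch {q=F, s=F} (t, p, r) contributes 0 new; branch {r=F} (t, p, q, s) contributes 4 new. Total: 28.

28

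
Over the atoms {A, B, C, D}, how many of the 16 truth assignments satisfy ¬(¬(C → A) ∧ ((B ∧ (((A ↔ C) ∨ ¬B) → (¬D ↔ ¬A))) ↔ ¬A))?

14

Initial set: {¬(¬(C → A) ∧ ((B ∧ (((A ↔ C) ∨ ¬B) → (¬D ↔ ¬A))) ↔ ¬A))}.
¬(¬(C → A) ∧ ((B ∧ (((A ↔ C) ∨ ¬B) → (¬D ↔ ¬A))) ↔ ¬A)): β-rule — branch into ¬¬(C → A)  //  ¬((B ∧ (((A ↔ C) ∨ ¬B) → (¬D ↔ ¬A))) ↔ ¬A).
  branch 1 (add ¬¬(C → A)):
    ¬¬(C → A): β-rule — branch into ¬C  //  A.
      branch 1.1 (add ¬C):
        ○ open, literals {C=F}.
      branch 1.2 (add A):
        ○ open, literals {A=T}.
  branch 2 (add ¬((B ∧ (((A ↔ C) ∨ ¬B) → (¬D ↔ ¬A))) ↔ ¬A)):
    ¬((B ∧ (((A ↔ C) ∨ ¬B) → (¬D ↔ ¬A))) ↔ ¬A): β-rule — branch into (B ∧ (((A ↔ C) ∨ ¬B) → (¬D ↔ ¬A))), ¬¬A  //  ¬(B ∧ (((A ↔ C) ∨ ¬B) → (¬D ↔ ¬A))), ¬A.
      branch 2.1 (add (B ∧ (((A ↔ C) ∨ ¬B) → (¬D ↔ ¬A))), ¬¬A):
        (B ∧ (((A ↔ C) ∨ ¬B) → (¬D ↔ ¬A))): α-rule — add B, (((A ↔ C) ∨ ¬B) → (¬D ↔ ¬A)).
        (((A ↔ C) ∨ ¬B) → (¬D ↔ ¬A)): β-rule — branch into ¬((A ↔ C) ∨ ¬B)  //  (¬D ↔ ¬A).
          branch 2.1.1 (add ¬((A ↔ C) ∨ ¬B)):
            ¬((A ↔ C) ∨ ¬B): α-rule — add ¬(A ↔ C), ¬¬B.
            ¬(A ↔ C): β-rule — branch into A, ¬C  //  ¬A, C.
              branch 2.1.1.1 (add A, ¬C):
                ○ open, literals {A=T, B=T, C=F}.
              branch 2.1.1.2 (add ¬A, C):
                × closes — contains both A and ¬A.
          branch 2.1.2 (add (¬D ↔ ¬A)):
            (¬D ↔ ¬A): β-rule — branch into ¬D, ¬A  //  ¬¬D, ¬¬A.
              branch 2.1.2.1 (add ¬D, ¬A):
                × closes — contains both A and ¬A.
              branch 2.1.2.2 (add ¬¬D, ¬¬A):
                ○ open, literals {A=T, B=T, D=T}.
      branch 2.2 (add ¬(B ∧ (((A ↔ C) ∨ ¬B) → (¬D ↔ ¬A))), ¬A):
        ¬(B ∧ (((A ↔ C) ∨ ¬B) → (¬D ↔ ¬A))): β-rule — branch into ¬B  //  ¬(((A ↔ C) ∨ ¬B) → (¬D ↔ ¬A)).
          branch 2.2.1 (add ¬B):
            ○ open, literals {A=F, B=F}.
          branch 2.2.2 (add ¬(((A ↔ C) ∨ ¬B) → (¬D ↔ ¬A))):
            ¬(((A ↔ C) ∨ ¬B) → (¬D ↔ ¬A)): α-rule — add ((A ↔ C) ∨ ¬B), ¬(¬D ↔ ¬A).
            ((A ↔ C) ∨ ¬B): β-rule — branch into (A ↔ C)  //  ¬B.
              branch 2.2.2.1 (add (A ↔ C)):
                ¬(¬D ↔ ¬A): β-rule — branch into ¬D, ¬¬A  //  ¬¬D, ¬A.
                  branch 2.2.2.1.1 (add ¬D, ¬¬A):
                    × closes — contains both A and ¬A.
                  branch 2.2.2.1.2 (add ¬¬D, ¬A):
                    (A ↔ C): β-rule — branch into A, C  //  ¬A, ¬C.
                      branch 2.2.2.1.2.1 (add A, C):
                        × closes — contains both A and ¬A.
                      branch 2.2.2.1.2.2 (add ¬A, ¬C):
                        ○ open, literals {A=F, C=F, D=T}.
              branch 2.2.2.2 (add ¬B):
                ¬(¬D ↔ ¬A): β-rule — branch into ¬D, ¬¬A  //  ¬¬D, ¬A.
                  branch 2.2.2.2.1 (add ¬D, ¬¬A):
                    × closes — contains both A and ¬A.
                  branch 2.2.2.2.2 (add ¬¬D, ¬A):
                    ○ open, literals {A=F, B=F, D=T}.
5 branches closed, 7 open.
Each open branch fixes some atoms; the unmentioned ones are free. Counting distinct full assignments: branch {C=F} (A, B, D) contributes 8 new; branch {A=T} (B, C, D) contributes 4 new; branch {A=T, B=T, C=F} (D) contributes 0 new; branch {A=T, B=T, D=T} (C) contributes 0 new; branch {A=F, B=F} (C, D) contributes 2 new; branch {A=F, C=F, D=T} (B) contributes 0 new; branch {A=F, B=F, D=T} (C) contributes 0 new. Total: 14.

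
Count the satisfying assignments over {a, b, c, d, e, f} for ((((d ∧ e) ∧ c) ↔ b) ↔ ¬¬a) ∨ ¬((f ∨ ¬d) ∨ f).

40

Initial set: {(((((d ∧ e) ∧ c) ↔ b) ↔ ¬¬a) ∨ ¬((f ∨ ¬d) ∨ f))}.
(((((d ∧ e) ∧ c) ↔ b) ↔ ¬¬a) ∨ ¬((f ∨ ¬d) ∨ f)): β-rule — branch into ((((d ∧ e) ∧ c) ↔ b) ↔ ¬¬a)  //  ¬((f ∨ ¬d) ∨ f).
  branch 1 (add ((((d ∧ e) ∧ c) ↔ b) ↔ ¬¬a)):
    ((((d ∧ e) ∧ c) ↔ b) ↔ ¬¬a): β-rule — branch into (((d ∧ e) ∧ c) ↔ b), ¬¬a  //  ¬(((d ∧ e) ∧ c) ↔ b), ¬¬¬a.
      branch 1.1 (add (((d ∧ e) ∧ c) ↔ b), ¬¬a):
        ¬¬a: drop double negation, giving a.
        (((d ∧ e) ∧ c) ↔ b): β-rule — branch into ((d ∧ e) ∧ c), b  //  ¬((d ∧ e) ∧ c), ¬b.
          branch 1.1.1 (add ((d ∧ e) ∧ c), b):
            ((d ∧ e) ∧ c): α-rule — add (d ∧ e), c.
            (d ∧ e): α-rule — add d, e.
            ○ open, literals {a=1, b=1, c=1, d=1, e=1}.
          branch 1.1.2 (add ¬((d ∧ e) ∧ c), ¬b):
            ¬((d ∧ e) ∧ c): β-rule — branch into ¬(d ∧ e)  //  ¬c.
              branch 1.1.2.1 (add ¬(d ∧ e)):
                ¬(d ∧ e): β-rule — branch into ¬d  //  ¬e.
                  branch 1.1.2.1.1 (add ¬d):
                    ○ open, literals {a=1, b=0, d=0}.
                  branch 1.1.2.1.2 (add ¬e):
                    ○ open, literals {a=1, b=0, e=0}.
              branch 1.1.2.2 (add ¬c):
                ○ open, literals {a=1, b=0, c=0}.
      branch 1.2 (add ¬(((d ∧ e) ∧ c) ↔ b), ¬¬¬a):
        ¬¬¬a: drop double negation, giving ¬a.
        ¬(((d ∧ e) ∧ c) ↔ b): β-rule — branch into ((d ∧ e) ∧ c), ¬b  //  ¬((d ∧ e) ∧ c), b.
          branch 1.2.1 (add ((d ∧ e) ∧ c), ¬b):
            ((d ∧ e) ∧ c): α-rule — add (d ∧ e), c.
            (d ∧ e): α-rule — add d, e.
            ○ open, literals {a=0, b=0, c=1, d=1, e=1}.
          branch 1.2.2 (add ¬((d ∧ e) ∧ c), b):
            ¬((d ∧ e) ∧ c): β-rule — branch into ¬(d ∧ e)  //  ¬c.
              branch 1.2.2.1 (add ¬(d ∧ e)):
                ¬(d ∧ e): β-rule — branch into ¬d  //  ¬e.
                  branch 1.2.2.1.1 (add ¬d):
                    ○ open, literals {a=0, b=1, d=0}.
                  branch 1.2.2.1.2 (add ¬e):
                    ○ open, literals {a=0, b=1, e=0}.
              branch 1.2.2.2 (add ¬c):
                ○ open, literals {a=0, b=1, c=0}.
  branch 2 (add ¬((f ∨ ¬d) ∨ f)):
    ¬((f ∨ ¬d) ∨ f): α-rule — add ¬(f ∨ ¬d), ¬f.
    ¬(f ∨ ¬d): α-rule — add ¬f, ¬¬d.
    ○ open, literals {d=1, f=0}.
0 branches closed, 9 open.
Each open branch fixes some atoms; the unmentioned ones are free. Counting distinct full assignments: branch {a=1, b=1, c=1, d=1, e=1} (f) contributes 2 new; branch {a=1, b=0, d=0} (c, e, f) contributes 8 new; branch {a=1, b=0, e=0} (c, d, f) contributes 4 new; branch {a=1, b=0, c=0} (d, e, f) contributes 2 new; branch {a=0, b=0, c=1, d=1, e=1} (f) contributes 2 new; branch {a=0, b=1, d=0} (c, e, f) contributes 8 new; branch {a=0, b=1, e=0} (c, d, f) contributes 4 new; branch {a=0, b=1, c=0} (d, e, f) contributes 2 new; branch {d=1, f=0} (a, b, c, e) contributes 8 new. Total: 40.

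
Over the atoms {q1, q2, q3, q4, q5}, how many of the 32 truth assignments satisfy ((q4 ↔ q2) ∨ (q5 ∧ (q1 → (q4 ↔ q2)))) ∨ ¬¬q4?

Initial set: {(((q4 ↔ q2) ∨ (q5 ∧ (q1 → (q4 ↔ q2)))) ∨ ¬¬q4)}.
(((q4 ↔ q2) ∨ (q5 ∧ (q1 → (q4 ↔ q2)))) ∨ ¬¬q4): β-rule — branch into ((q4 ↔ q2) ∨ (q5 ∧ (q1 → (q4 ↔ q2))))  //  ¬¬q4.
  branch 1 (add ((q4 ↔ q2) ∨ (q5 ∧ (q1 → (q4 ↔ q2))))):
    ((q4 ↔ q2) ∨ (q5 ∧ (q1 → (q4 ↔ q2)))): β-rule — branch into (q4 ↔ q2)  //  (q5 ∧ (q1 → (q4 ↔ q2))).
      branch 1.1 (add (q4 ↔ q2)):
        (q4 ↔ q2): β-rule — branch into q4, q2  //  ¬q4, ¬q2.
          branch 1.1.1 (add q4, q2):
            ○ open, literals {q2=true, q4=true}.
          branch 1.1.2 (add ¬q4, ¬q2):
            ○ open, literals {q2=false, q4=false}.
      branch 1.2 (add (q5 ∧ (q1 → (q4 ↔ q2)))):
        (q5 ∧ (q1 → (q4 ↔ q2))): α-rule — add q5, (q1 → (q4 ↔ q2)).
        (q1 → (q4 ↔ q2)): β-rule — branch into ¬q1  //  (q4 ↔ q2).
          branch 1.2.1 (add ¬q1):
            ○ open, literals {q1=false, q5=true}.
          branch 1.2.2 (add (q4 ↔ q2)):
            (q4 ↔ q2): β-rule — branch into q4, q2  //  ¬q4, ¬q2.
              branch 1.2.2.1 (add q4, q2):
                ○ open, literals {q2=true, q4=true, q5=true}.
              branch 1.2.2.2 (add ¬q4, ¬q2):
                ○ open, literals {q2=false, q4=false, q5=true}.
  branch 2 (add ¬¬q4):
    ¬¬q4: drop double negation, giving q4.
    ○ open, literals {q4=true}.
0 branches closed, 6 open.
Each open branch fixes some atoms; the unmentioned ones are free. Counting distinct full assignments: branch {q2=true, q4=true} (q1, q3, q5) contributes 8 new; branch {q2=false, q4=false} (q1, q3, q5) contributes 8 new; branch {q1=false, q5=true} (q2, q3, q4) contributes 4 new; branch {q2=true, q4=true, q5=true} (q1, q3) contributes 0 new; branch {q2=false, q4=false, q5=true} (q1, q3) contributes 0 new; branch {q4=true} (q1, q2, q3, q5) contributes 6 new. Total: 26.

26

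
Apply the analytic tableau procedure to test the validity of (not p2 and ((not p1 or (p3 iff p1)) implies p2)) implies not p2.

Assume the negation and expand:
Initial set: {not ((not p2 and ((not p1 or (p3 iff p1)) implies p2)) implies not p2)}.
not ((not p2 and ((not p1 or (p3 iff p1)) implies p2)) implies not p2): α-rule — add (not p2 and ((not p1 or (p3 iff p1)) implies p2)), not not p2.
(not p2 and ((not p1 or (p3 iff p1)) implies p2)): α-rule — add not p2, ((not p1 or (p3 iff p1)) implies p2).
× closes — contains both p2 and not p2.
All 1 branch closes.
Every branch closed, so the negation is unsatisfiable and the formula is valid.

Valid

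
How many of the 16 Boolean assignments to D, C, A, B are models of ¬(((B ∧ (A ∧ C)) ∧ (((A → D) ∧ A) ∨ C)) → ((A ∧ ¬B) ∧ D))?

Initial set: {T ¬(((B ∧ (A ∧ C)) ∧ (((A → D) ∧ A) ∨ C)) → ((A ∧ ¬B) ∧ D))}.
T ¬(((B ∧ (A ∧ C)) ∧ (((A → D) ∧ A) ∨ C)) → ((A ∧ ¬B) ∧ D)): α-rule — add T ((B ∧ (A ∧ C)) ∧ (((A → D) ∧ A) ∨ C)), F ((A ∧ ¬B) ∧ D).
T ((B ∧ (A ∧ C)) ∧ (((A → D) ∧ A) ∨ C)): α-rule — add T (B ∧ (A ∧ C)), T (((A → D) ∧ A) ∨ C).
T (B ∧ (A ∧ C)): α-rule — add T B, T (A ∧ C).
T (A ∧ C): α-rule — add T A, T C.
F ((A ∧ ¬B) ∧ D): β-rule — branch into F (A ∧ ¬B)  //  F D.
  branch 1 (add F (A ∧ ¬B)):
    T (((A → D) ∧ A) ∨ C): β-rule — branch into T ((A → D) ∧ A)  //  T C.
      branch 1.1 (add T ((A → D) ∧ A)):
        T ((A → D) ∧ A): α-rule — add T (A → D), T A.
        F (A ∧ ¬B): β-rule — branch into F A  //  F ¬B.
          branch 1.1.1 (add F A):
            × closes — contains both A and ¬A.
          branch 1.1.2 (add F ¬B):
            T (A → D): β-rule — branch into F A  //  T D.
              branch 1.1.2.1 (add F A):
                × closes — contains both A and ¬A.
              branch 1.1.2.2 (add T D):
                ○ open, literals {A=1, B=1, C=1, D=1}.
      branch 1.2 (add T C):
        F (A ∧ ¬B): β-rule — branch into F A  //  F ¬B.
          branch 1.2.1 (add F A):
            × closes — contains both A and ¬A.
          branch 1.2.2 (add F ¬B):
            ○ open, literals {A=1, B=1, C=1}.
  branch 2 (add F D):
    T (((A → D) ∧ A) ∨ C): β-rule — branch into T ((A → D) ∧ A)  //  T C.
      branch 2.1 (add T ((A → D) ∧ A)):
        T ((A → D) ∧ A): α-rule — add T (A → D), T A.
        T (A → D): β-rule — branch into F A  //  T D.
          branch 2.1.1 (add F A):
            × closes — contains both A and ¬A.
          branch 2.1.2 (add T D):
            × closes — contains both D and ¬D.
      branch 2.2 (add T C):
        ○ open, literals {A=1, B=1, C=1, D=0}.
5 branches closed, 3 open.
Each open branch fixes some atoms; the unmentioned ones are free. Counting distinct full assignments: branch {A=1, B=1, C=1, D=1} (none free) contributes 1 new; branch {A=1, B=1, C=1} (D) contributes 1 new; branch {A=1, B=1, C=1, D=0} (none free) contributes 0 new. Total: 2.

2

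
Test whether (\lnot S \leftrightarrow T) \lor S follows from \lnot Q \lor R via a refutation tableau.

No

Initial set: {T (\lnot Q \lor R); F ((\lnot S \leftrightarrow T) \lor S)}.
F ((\lnot S \leftrightarrow T) \lor S): α-rule — add F (\lnot S \leftrightarrow T), F S.
T (\lnot Q \lor R): β-rule — branch into T \lnot Q  //  T R.
  branch 1 (add T \lnot Q):
    F (\lnot S \leftrightarrow T): β-rule — branch into T \lnot S, F T  //  F \lnot S, T T.
      branch 1.1 (add T \lnot S, F T):
        ○ open, literals {Q=0, S=0, T=0}.
      branch 1.2 (add F \lnot S, T T):
        × closes — contains both S and \lnot S.
  branch 2 (add T R):
    F (\lnot S \leftrightarrow T): β-rule — branch into T \lnot S, F T  //  F \lnot S, T T.
      branch 2.1 (add T \lnot S, F T):
        ○ open, literals {R=1, S=0, T=0}.
      branch 2.2 (add F \lnot S, T T):
        × closes — contains both S and \lnot S.
2 branches closed, 2 open.
An open branch gives a countermodel: Q=0, S=0, T=0 (unmentioned atoms arbitrary); the premises hold there but the conclusion fails.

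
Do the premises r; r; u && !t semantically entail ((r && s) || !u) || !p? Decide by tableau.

No

Initial set: {T r; T r; T (u && !t); F (((r && s) || !u) || !p)}.
T (u && !t): α-rule — add T u, T !t.
F (((r && s) || !u) || !p): α-rule — add F ((r && s) || !u), F !p.
F ((r && s) || !u): α-rule — add F (r && s), F !u.
F (r && s): β-rule — branch into F r  //  F s.
  branch 1 (add F r):
    × closes — contains both r and !r.
  branch 2 (add F s):
    ○ open, literals {p=T, r=T, s=F, t=F, u=T}.
1 branch closed, 1 open.
An open branch gives a countermodel: p=T, r=T, s=F, t=F, u=T (unmentioned atoms arbitrary); the premises hold there but the conclusion fails.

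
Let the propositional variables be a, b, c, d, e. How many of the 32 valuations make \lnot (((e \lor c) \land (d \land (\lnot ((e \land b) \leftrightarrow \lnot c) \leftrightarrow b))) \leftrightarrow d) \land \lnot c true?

8

Initial set: {(\lnot (((e \lor c) \land (d \land (\lnot ((e \land b) \leftrightarrow \lnot c) \leftrightarrow b))) \leftrightarrow d) \land \lnot c)}.
(\lnot (((e \lor c) \land (d \land (\lnot ((e \land b) \leftrightarrow \lnot c) \leftrightarrow b))) \leftrightarrow d) \land \lnot c): α-rule — add \lnot (((e \lor c) \land (d \land (\lnot ((e \land b) \leftrightarrow \lnot c) \leftrightarrow b))) \leftrightarrow d), \lnot c.
\lnot (((e \lor c) \land (d \land (\lnot ((e \land b) \leftrightarrow \lnot c) \leftrightarrow b))) \leftrightarrow d): β-rule — branch into ((e \lor c) \land (d \land (\lnot ((e \land b) \leftrightarrow \lnot c) \leftrightarrow b))), \lnot d  //  \lnot ((e \lor c) \land (d \land (\lnot ((e \land b) \leftrightarrow \lnot c) \leftrightarrow b))), d.
  branch 1 (add ((e \lor c) \land (d \land (\lnot ((e \land b) \leftrightarrow \lnot c) \leftrightarrow b))), \lnot d):
    ((e \lor c) \land (d \land (\lnot ((e \land b) \leftrightarrow \lnot c) \leftrightarrow b))): α-rule — add (e \lor c), (d \land (\lnot ((e \land b) \leftrightarrow \lnot c) \leftrightarrow b)).
    (d \land (\lnot ((e \land b) \leftrightarrow \lnot c) \leftrightarrow b)): α-rule — add d, (\lnot ((e \land b) \leftrightarrow \lnot c) \leftrightarrow b).
    × closes — contains both d and \lnot d.
  branch 2 (add \lnot ((e \lor c) \land (d \land (\lnot ((e \land b) \leftrightarrow \lnot c) \leftrightarrow b))), d):
    \lnot ((e \lor c) \land (d \land (\lnot ((e \land b) \leftrightarrow \lnot c) \leftrightarrow b))): β-rule — branch into \lnot (e \lor c)  //  \lnot (d \land (\lnot ((e \land b) \leftrightarrow \lnot c) \leftrightarrow b)).
      branch 2.1 (add \lnot (e \lor c)):
        \lnot (e \lor c): α-rule — add \lnot e, \lnot c.
        ○ open, literals {c=F, d=T, e=F}.
      branch 2.2 (add \lnot (d \land (\lnot ((e \land b) \leftrightarrow \lnot c) \leftrightarrow b))):
        \lnot (d \land (\lnot ((e \land b) \leftrightarrow \lnot c) \leftrightarrow b)): β-rule — branch into \lnot d  //  \lnot (\lnot ((e \land b) \leftrightarrow \lnot c) \leftrightarrow b).
          branch 2.2.1 (add \lnot d):
            × closes — contains both d and \lnot d.
          branch 2.2.2 (add \lnot (\lnot ((e \land b) \leftrightarrow \lnot c) \leftrightarrow b)):
            \lnot (\lnot ((e \land b) \leftrightarrow \lnot c) \leftrightarrow b): β-rule — branch into \lnot ((e \land b) \leftrightarrow \lnot c), \lnot b  //  \lnot \lnot ((e \land b) \leftrightarrow \lnot c), b.
              branch 2.2.2.1 (add \lnot ((e \land b) \leftrightarrow \lnot c), \lnot b):
                \lnot ((e \land b) \leftrightarrow \lnot c): β-rule — branch into (e \land b), \lnot \lnot c  //  \lnot (e \land b), \lnot c.
                  branch 2.2.2.1.1 (add (e \land b), \lnot \lnot c):
                    × closes — contains both c and \lnot c.
                  branch 2.2.2.1.2 (add \lnot (e \land b), \lnot c):
                    \lnot (e \land b): β-rule — branch into \lnot e  //  \lnot b.
                      branch 2.2.2.1.2.1 (add \lnot e):
                        ○ open, literals {b=F, c=F, d=T, e=F}.
                      branch 2.2.2.1.2.2 (add \lnot b):
                        ○ open, literals {b=F, c=F, d=T}.
              branch 2.2.2.2 (add \lnot \lnot ((e \land b) \leftrightarrow \lnot c), b):
                \lnot \lnot ((e \land b) \leftrightarrow \lnot c): β-rule — branch into (e \land b), \lnot c  //  \lnot (e \land b), \lnot \lnot c.
                  branch 2.2.2.2.1 (add (e \land b), \lnot c):
                    (e \land b): α-rule — add e, b.
                    ○ open, literals {b=T, c=F, d=T, e=T}.
                  branch 2.2.2.2.2 (add \lnot (e \land b), \lnot \lnot c):
                    × closes — contains both c and \lnot c.
4 branches closed, 4 open.
Each open branch fixes some atoms; the unmentioned ones are free. Counting distinct full assignments: branch {c=F, d=T, e=F} (a, b) contributes 4 new; branch {b=F, c=F, d=T, e=F} (a) contributes 0 new; branch {b=F, c=F, d=T} (a, e) contributes 2 new; branch {b=T, c=F, d=T, e=T} (a) contributes 2 new. Total: 8.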